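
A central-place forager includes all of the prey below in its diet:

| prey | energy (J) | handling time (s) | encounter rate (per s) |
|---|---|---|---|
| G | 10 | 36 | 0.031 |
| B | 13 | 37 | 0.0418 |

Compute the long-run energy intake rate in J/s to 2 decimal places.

0.23 J/s

R = (0.031×10 + 0.0418×13) / (1 + 0.031×36 + 0.0418×37) = 0.8534/3.663 = 0.233 J/s.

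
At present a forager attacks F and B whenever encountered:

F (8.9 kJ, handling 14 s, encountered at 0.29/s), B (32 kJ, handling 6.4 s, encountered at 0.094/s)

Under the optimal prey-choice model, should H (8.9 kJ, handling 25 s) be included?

On F and B alone, R = ΣλE/(1+Σλh) = 5.589/5.662 = 0.9872 kJ/s.
Profitability of H: 8.9/25 = 0.356 kJ/s.
0.356 < 0.9872, so adding H would lower the average — exclude it.

No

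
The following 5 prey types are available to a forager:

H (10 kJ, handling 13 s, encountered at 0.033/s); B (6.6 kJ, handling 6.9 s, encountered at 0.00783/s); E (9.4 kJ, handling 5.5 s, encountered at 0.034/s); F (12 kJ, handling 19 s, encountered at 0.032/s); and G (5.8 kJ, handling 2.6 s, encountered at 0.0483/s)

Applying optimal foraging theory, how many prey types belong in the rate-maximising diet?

E/h in descending order: G 2.23, E 1.71, B 0.957, H 0.769, F 0.632 kJ/s. The optimal diet is the largest prefix of this list for which every included type satisfies E_i/h_i > R on the types above it.
Rate on top 1: 0.2489. E: 1.71 > 0.2489 → include.
Rate on top 2: 0.4569. B: 0.957 > 0.4569 → include.
Rate on top 3: 0.4767. H: 0.769 > 0.4767 → include.
Rate on top 4: 0.5466. F: 0.632 > 0.5466 → include.
Optimal diet: G, E, B, H, F — 5 of 5 types.

5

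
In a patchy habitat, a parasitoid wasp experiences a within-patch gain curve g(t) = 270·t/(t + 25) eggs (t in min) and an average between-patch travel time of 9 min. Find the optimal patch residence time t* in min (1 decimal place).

15.0 min

By the marginal value theorem, leave when the instantaneous gain rate g'(t) equals the habitat-wide average g(t)/(T + t).
g'(t) = 270·25/(t + 25)². Setting 270·25/(t+25)² = 270t/[(t+25)(9+t)] gives 25(9+t) = t(t+25), so t² = 25×9 = 225.
t* = √225 = 15 min.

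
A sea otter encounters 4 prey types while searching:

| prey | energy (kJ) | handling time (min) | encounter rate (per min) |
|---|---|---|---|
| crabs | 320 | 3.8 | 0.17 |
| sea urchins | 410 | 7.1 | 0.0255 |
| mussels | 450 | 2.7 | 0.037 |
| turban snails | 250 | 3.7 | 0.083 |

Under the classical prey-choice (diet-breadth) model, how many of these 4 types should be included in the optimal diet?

4

E/h in descending order: mussels 167, crabs 84.2, turban snails 67.6, sea urchins 57.7 kJ/min. The optimal diet is the largest prefix of this list for which every included type satisfies E_i/h_i > R on the types above it.
Rate on top 1: 15.14. crabs: 84.2 > 15.14 → include.
Rate on top 2: 40.7. turban snails: 67.6 > 40.7 → include.
Rate on top 3: 44.72. sea urchins: 57.7 > 44.72 → include.
Optimal diet: mussels, crabs, turban snails, sea urchins — 4 of 4 types.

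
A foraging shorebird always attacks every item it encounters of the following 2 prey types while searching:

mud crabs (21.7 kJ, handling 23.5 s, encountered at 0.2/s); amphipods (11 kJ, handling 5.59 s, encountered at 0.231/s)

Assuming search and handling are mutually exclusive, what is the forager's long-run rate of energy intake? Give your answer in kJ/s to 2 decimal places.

0.98 kJ/s

Energy encountered per unit search time: 0.2×21.7 + 0.231×11 = 6.881 kJ/s.
Handling time per unit search time: 0.2×23.5 + 0.231×5.59 = 5.991.
Rate = 6.881/(1 + 5.991) = 0.9842 kJ/s.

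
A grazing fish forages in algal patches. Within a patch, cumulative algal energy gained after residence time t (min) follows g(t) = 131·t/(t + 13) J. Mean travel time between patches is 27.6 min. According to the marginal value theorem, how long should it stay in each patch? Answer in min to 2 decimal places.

Optimal t* satisfies g'(t*) = g(t*)/(T + t*).
g'(t) = 131·13/(t + 13)². Setting 131·13/(t+13)² = 131t/[(t+13)(27.6+t)] gives 13(27.6+t) = t(t+13), so t² = 13×27.6 = 358.8.
t* = √358.8 = 18.94 min.

18.94 min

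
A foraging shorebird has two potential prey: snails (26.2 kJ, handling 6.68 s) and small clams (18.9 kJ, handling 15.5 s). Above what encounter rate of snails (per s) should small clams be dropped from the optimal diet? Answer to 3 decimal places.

The zero-one rule: include small clams iff E₂/h₂ > λE₁/(1+λh₁). Equality gives the switch point.
λE₁h₂ = E₂ + λE₂h₁ ⇒ λ = E₂/(E₁h₂ − E₂h₁) = 18.9/(406.1 − 126.3) = 0.06754 per s.

0.068 per s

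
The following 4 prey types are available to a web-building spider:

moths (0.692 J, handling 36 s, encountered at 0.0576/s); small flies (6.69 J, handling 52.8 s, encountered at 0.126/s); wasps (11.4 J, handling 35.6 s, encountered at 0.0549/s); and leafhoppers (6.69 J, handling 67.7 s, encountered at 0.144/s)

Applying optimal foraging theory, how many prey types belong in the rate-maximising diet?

1

E/h in descending order: wasps 0.32, small flies 0.127, leafhoppers 0.0988, moths 0.0192 J/s. The optimal diet is the largest prefix of this list for which every included type satisfies E_i/h_i > R on the types above it.
Rate on top 1: 0.2118. small flies: 0.127 < 0.2118 → exclude; stop.
Optimal diet: wasps — 1 of 4 types.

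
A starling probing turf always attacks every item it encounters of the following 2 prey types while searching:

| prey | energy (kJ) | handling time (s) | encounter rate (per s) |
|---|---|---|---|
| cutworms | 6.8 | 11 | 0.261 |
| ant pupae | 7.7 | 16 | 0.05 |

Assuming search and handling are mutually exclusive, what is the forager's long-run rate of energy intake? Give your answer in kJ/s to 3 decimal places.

Energy encountered per unit search time: 0.261×6.8 + 0.05×7.7 = 2.16 kJ/s.
Handling time per unit search time: 0.261×11 + 0.05×16 = 3.671.
Rate = 2.16/(1 + 3.671) = 0.4624 kJ/s.

0.462 kJ/s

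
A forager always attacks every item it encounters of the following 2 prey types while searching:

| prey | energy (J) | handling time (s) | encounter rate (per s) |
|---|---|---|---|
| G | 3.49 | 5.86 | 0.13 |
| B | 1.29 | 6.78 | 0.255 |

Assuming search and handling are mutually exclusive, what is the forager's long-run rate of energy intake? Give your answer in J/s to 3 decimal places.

0.224 J/s

R = (0.13×3.49 + 0.255×1.29) / (1 + 0.13×5.86 + 0.255×6.78) = 0.7827/3.491 = 0.2242 J/s.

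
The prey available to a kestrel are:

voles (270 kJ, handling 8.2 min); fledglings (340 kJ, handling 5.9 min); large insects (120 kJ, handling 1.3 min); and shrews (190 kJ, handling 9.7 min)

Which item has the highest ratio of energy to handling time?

In descending order of E/h:
large insects: 120/1.3 = 92.3 kJ/min
fledglings: 340/5.9 = 57.6 kJ/min
voles: 270/8.2 = 32.9 kJ/min
shrews: 190/9.7 = 19.6 kJ/min

large insects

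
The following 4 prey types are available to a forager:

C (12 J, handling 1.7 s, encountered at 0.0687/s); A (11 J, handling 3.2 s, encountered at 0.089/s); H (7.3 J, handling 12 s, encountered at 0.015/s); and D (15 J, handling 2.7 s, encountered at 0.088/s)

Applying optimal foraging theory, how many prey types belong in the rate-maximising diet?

Profitabilities (E/h, J/s): C 7.06, D 5.56, A 3.44, H 0.608. Add prey in this order while the next type's profitability exceeds the intake rate on those already taken.
Rate on top 1: 0.7382. D: 5.56 > 0.7382 → include.
Rate on top 2: 1.583. A: 3.44 > 1.583 → include.
Rate on top 3: 1.905. H: 0.608 < 1.905 → exclude; stop.
Optimal diet: C, D, A — 3 of 4 types.

3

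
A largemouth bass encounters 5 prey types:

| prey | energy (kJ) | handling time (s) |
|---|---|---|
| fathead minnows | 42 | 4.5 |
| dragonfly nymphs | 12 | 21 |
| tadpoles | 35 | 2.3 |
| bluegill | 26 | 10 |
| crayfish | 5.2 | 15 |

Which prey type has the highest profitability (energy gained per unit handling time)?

Profitability E/h (kJ/s): fathead minnows = 42/4.5 = 9.33, dragonfly nymphs = 12/21 = 0.571, tadpoles = 35/2.3 = 15.2, bluegill = 26/10 = 2.6, crayfish = 5.2/15 = 0.347.
Ranked: tadpoles > fathead minnows > bluegill > dragonfly nymphs > crayfish.

tadpoles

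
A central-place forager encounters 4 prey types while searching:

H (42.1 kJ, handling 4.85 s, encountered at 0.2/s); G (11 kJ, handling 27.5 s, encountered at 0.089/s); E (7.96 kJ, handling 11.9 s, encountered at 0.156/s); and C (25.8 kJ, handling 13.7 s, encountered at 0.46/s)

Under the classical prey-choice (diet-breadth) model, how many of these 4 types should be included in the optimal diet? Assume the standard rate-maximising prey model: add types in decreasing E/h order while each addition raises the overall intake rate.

1

E/h in descending order: H 8.68, C 1.88, E 0.669, G 0.4 kJ/s. The optimal diet is the largest prefix of this list for which every included type satisfies E_i/h_i > R on the types above it.
Rate on top 1: 4.274. C: 1.88 < 4.274 → exclude; stop.
Optimal diet: H — 1 of 4 types.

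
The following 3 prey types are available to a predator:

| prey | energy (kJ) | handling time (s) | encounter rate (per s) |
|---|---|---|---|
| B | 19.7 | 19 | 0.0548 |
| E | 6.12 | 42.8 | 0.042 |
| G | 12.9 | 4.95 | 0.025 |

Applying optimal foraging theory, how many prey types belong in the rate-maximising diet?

Rank by E/h (kJ/s): G 2.61, B 1.04, E 0.143. Include each in turn until the next type's E/h falls below the running intake rate.
Rate on top 1: 0.287. B: 1.04 > 0.287 → include.
Rate on top 2: 0.6476. E: 0.143 < 0.6476 → exclude; stop.
Optimal diet: G, B — 2 of 3 types.

2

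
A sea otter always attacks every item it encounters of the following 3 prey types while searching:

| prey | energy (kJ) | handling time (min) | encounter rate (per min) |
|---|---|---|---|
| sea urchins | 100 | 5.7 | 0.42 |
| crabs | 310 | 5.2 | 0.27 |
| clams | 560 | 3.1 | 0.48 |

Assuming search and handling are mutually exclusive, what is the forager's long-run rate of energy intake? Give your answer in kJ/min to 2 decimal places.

62.76 kJ/min

Energy encountered per unit search time: 0.42×100 + 0.27×310 + 0.48×560 = 394.5 kJ/min.
Handling time per unit search time: 0.42×5.7 + 0.27×5.2 + 0.48×3.1 = 5.286.
Rate = 394.5/(1 + 5.286) = 62.76 kJ/min.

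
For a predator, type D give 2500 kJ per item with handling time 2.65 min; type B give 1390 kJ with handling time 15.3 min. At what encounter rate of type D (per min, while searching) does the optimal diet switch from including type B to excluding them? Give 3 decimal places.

Drop type B once their profitability E₂/h₂ falls below the rate achievable on type D alone: E₂/h₂ = λE₁/(1 + λh₁).
Solve for λ: λE₁h₂ = E₂(1 + λh₁) → λ(E₁h₂ − E₂h₁) = E₂ → λ = E₂/(E₁h₂ − E₂h₁).
λ = 1390/(2500×15.3 − 1390×2.65) = 1390/3.457e+04 = 0.04021 per min.

0.040 per min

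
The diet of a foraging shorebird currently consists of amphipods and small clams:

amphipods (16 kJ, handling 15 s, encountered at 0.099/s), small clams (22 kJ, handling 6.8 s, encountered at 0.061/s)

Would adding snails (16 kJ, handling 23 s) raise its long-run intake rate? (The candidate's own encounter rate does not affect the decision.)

Intake rate on the current diet: R = (0.099×16 + 0.061×22) / (1 + 0.099×15 + 0.061×6.8) = 2.926/2.9 = 1.009 kJ/s.
Profitability of snails: 16/23 = 0.6957 kJ/s.
0.6957 < 1.009, so adding snails would lower the average — exclude it.

No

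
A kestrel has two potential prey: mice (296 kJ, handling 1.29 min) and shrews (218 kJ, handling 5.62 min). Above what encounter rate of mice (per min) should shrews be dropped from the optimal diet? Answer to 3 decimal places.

0.158 per min

The zero-one rule: include shrews iff E₂/h₂ > λE₁/(1+λh₁). Equality gives the switch point.
λE₁h₂ = E₂ + λE₂h₁ ⇒ λ = E₂/(E₁h₂ − E₂h₁) = 218/(1664 − 281.2) = 0.1577 per min.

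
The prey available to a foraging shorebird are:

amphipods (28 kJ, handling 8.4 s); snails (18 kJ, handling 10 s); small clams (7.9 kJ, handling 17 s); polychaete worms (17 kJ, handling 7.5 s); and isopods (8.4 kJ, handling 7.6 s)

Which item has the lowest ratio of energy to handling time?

small clams

Profitability E/h (kJ/s): amphipods = 28/8.4 = 3.33, snails = 18/10 = 1.8, small clams = 7.9/17 = 0.465, polychaete worms = 17/7.5 = 2.27, isopods = 8.4/7.6 = 1.11.
Ranked: amphipods > polychaete worms > snails > isopods > small clams.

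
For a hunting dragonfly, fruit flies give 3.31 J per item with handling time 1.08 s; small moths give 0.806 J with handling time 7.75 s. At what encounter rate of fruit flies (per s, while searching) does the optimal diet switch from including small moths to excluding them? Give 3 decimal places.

Drop small moths once their profitability E₂/h₂ falls below the rate achievable on fruit flies alone: E₂/h₂ = λE₁/(1 + λh₁).
Solve for λ: λE₁h₂ = E₂(1 + λh₁) → λ(E₁h₂ − E₂h₁) = E₂ → λ = E₂/(E₁h₂ − E₂h₁).
λ = 0.806/(3.31×7.75 − 0.806×1.08) = 0.806/24.78 = 0.03252 per s.

0.033 per s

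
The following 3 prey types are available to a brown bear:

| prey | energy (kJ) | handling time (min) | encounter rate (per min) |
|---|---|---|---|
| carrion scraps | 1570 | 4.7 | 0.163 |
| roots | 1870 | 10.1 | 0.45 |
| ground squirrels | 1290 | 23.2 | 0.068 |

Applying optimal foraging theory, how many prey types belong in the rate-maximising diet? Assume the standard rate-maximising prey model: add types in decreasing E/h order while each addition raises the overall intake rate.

2

Profitabilities (E/h, kJ/min): carrion scraps 334, roots 185, ground squirrels 55.6. Add prey in this order while the next type's profitability exceeds the intake rate on those already taken.
Rate on top 1: 144.9. roots: 185 > 144.9 → include.
Rate on top 2: 173.9. ground squirrels: 55.6 < 173.9 → exclude; stop.
Optimal diet: carrion scraps, roots — 2 of 3 types.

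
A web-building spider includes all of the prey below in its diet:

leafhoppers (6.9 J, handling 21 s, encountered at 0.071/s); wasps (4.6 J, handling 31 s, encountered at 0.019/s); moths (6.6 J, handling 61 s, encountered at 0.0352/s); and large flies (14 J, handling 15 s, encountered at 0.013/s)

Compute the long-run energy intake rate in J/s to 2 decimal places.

0.18 J/s

Energy encountered per unit search time: 0.071×6.9 + 0.019×4.6 + 0.0352×6.6 + 0.013×14 = 0.9916 J/s.
Handling time per unit search time: 0.071×21 + 0.019×31 + 0.0352×61 + 0.013×15 = 4.422.
Rate = 0.9916/(1 + 4.422) = 0.1829 J/s.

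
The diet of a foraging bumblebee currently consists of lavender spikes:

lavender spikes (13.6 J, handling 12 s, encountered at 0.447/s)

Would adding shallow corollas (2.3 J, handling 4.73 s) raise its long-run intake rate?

No

On lavender spikes alone, R = ΣλE/(1+Σλh) = 6.079/6.364 = 0.9552 J/s.
Profitability of shallow corollas: 2.3/4.73 = 0.4863 J/s.
Since 0.4863 < R, time spent handling shallow corollas is better spent searching.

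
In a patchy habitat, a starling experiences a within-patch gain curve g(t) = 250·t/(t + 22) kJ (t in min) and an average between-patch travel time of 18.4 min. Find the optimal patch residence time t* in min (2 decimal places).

Maximise g(t)/(T+t): set derivative to zero → g'(t)(T+t) = g(t).
g'(t) = 250·22/(t + 22)². Setting 250·22/(t+22)² = 250t/[(t+22)(18.4+t)] gives 22(18.4+t) = t(t+22), so t² = 22×18.4 = 404.8.
t* = √404.8 = 20.12 min.

20.12 min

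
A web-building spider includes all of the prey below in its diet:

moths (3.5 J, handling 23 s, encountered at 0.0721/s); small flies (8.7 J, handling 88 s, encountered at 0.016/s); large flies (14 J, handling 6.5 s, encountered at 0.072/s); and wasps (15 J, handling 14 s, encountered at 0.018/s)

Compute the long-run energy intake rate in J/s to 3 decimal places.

0.349 J/s

Energy encountered per unit search time: 0.0721×3.5 + 0.016×8.7 + 0.072×14 + 0.018×15 = 1.67 J/s.
Handling time per unit search time: 0.0721×23 + 0.016×88 + 0.072×6.5 + 0.018×14 = 3.786.
Rate = 1.67/(1 + 3.786) = 0.3488 J/s.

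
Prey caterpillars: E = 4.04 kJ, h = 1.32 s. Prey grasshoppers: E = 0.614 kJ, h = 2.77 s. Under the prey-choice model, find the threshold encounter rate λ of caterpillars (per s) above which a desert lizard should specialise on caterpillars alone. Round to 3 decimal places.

0.059 per s

Drop grasshoppers once their profitability E₂/h₂ falls below the rate achievable on caterpillars alone: E₂/h₂ = λE₁/(1 + λh₁).
Solve for λ: λE₁h₂ = E₂(1 + λh₁) → λ(E₁h₂ − E₂h₁) = E₂ → λ = E₂/(E₁h₂ − E₂h₁).
λ = 0.614/(4.04×2.77 − 0.614×1.32) = 0.614/10.38 = 0.05915 per s.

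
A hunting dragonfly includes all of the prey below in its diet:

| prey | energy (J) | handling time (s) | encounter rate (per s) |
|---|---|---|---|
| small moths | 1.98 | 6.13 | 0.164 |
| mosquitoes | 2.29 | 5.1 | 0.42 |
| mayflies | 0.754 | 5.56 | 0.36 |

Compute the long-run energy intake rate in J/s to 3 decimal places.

R = Σλ_iE_i / (1 + Σλ_ih_i)
Numerator: 0.164×1.98 + 0.42×2.29 + 0.36×0.754 = 1.558
Denominator: 1 + 0.164×6.13 + 0.42×5.1 + 0.36×5.56 = 6.149
R = 1.558/6.149 = 0.2534 J/s

0.253 J/s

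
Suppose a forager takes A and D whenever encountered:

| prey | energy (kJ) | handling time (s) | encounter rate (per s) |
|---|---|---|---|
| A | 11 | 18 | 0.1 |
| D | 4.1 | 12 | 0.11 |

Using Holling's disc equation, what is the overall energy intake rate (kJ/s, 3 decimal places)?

R = (0.1×11 + 0.11×4.1) / (1 + 0.1×18 + 0.11×12) = 1.551/4.12 = 0.3765 kJ/s.

0.376 kJ/s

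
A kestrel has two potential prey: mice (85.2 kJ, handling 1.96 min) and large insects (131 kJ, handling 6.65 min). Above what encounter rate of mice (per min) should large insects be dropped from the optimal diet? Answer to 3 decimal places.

0.423 per min

At the threshold, the rate on mice alone equals the profitability of large insects: λ·85.2/(1 + λ·1.96) = 131/6.65 = 19.7.
Rearranging, λ(85.2 − 19.7×1.96) = 19.7, so λ = 19.7/46.59 = 0.4228 per min.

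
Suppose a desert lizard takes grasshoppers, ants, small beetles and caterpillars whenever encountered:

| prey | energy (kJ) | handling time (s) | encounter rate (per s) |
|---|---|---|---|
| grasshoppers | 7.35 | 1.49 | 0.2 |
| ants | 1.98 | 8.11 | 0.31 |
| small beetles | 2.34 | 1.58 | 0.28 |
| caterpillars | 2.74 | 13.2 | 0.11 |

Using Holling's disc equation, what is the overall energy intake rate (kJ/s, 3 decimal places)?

0.533 kJ/s

Energy encountered per unit search time: 0.2×7.35 + 0.31×1.98 + 0.28×2.34 + 0.11×2.74 = 3.04 kJ/s.
Handling time per unit search time: 0.2×1.49 + 0.31×8.11 + 0.28×1.58 + 0.11×13.2 = 4.707.
Rate = 3.04/(1 + 4.707) = 0.5328 kJ/s.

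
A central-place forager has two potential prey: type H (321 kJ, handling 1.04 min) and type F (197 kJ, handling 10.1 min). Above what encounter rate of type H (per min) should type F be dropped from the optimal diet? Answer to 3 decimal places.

At the threshold, the rate on type H alone equals the profitability of type F: λ·321/(1 + λ·1.04) = 197/10.1 = 19.5.
Rearranging, λ(321 − 19.5×1.04) = 19.5, so λ = 19.5/300.7 = 0.06486 per min.

0.065 per min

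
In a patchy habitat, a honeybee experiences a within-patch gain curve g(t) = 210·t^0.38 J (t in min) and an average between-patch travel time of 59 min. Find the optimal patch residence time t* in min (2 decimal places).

By the marginal value theorem, leave when the instantaneous gain rate g'(t) equals the habitat-wide average g(t)/(T + t).
g'(t) = 0.38·210·t^-0.62. Setting 0.38·210·t^-0.62 = 210·t^0.38/(59+t) gives 0.38(59+t) = t, so 0.62·t = 0.38×59.
t* = 0.38×59/0.62 = 36.16 min.

36.16 min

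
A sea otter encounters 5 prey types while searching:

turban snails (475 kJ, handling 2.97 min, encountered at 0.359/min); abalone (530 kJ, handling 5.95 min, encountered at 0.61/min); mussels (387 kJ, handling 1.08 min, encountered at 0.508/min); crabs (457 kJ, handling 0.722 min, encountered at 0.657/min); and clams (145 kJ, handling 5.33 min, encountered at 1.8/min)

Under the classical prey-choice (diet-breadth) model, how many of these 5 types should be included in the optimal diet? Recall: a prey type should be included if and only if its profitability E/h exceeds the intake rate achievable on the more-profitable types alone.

2

Profitabilities (E/h, kJ/min): crabs 633, mussels 358, turban snails 160, abalone 89.1, clams 27.2. Add prey in this order while the next type's profitability exceeds the intake rate on those already taken.
Rate on top 1: 203.6. mussels: 358 > 203.6 → include.
Rate on top 2: 245.6. turban snails: 160 < 245.6 → exclude; stop.
Optimal diet: crabs, mussels — 2 of 5 types.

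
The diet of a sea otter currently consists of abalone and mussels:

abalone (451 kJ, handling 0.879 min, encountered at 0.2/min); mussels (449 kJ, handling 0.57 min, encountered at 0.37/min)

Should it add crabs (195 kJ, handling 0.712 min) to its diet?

On abalone and mussels alone, R = ΣλE/(1+Σλh) = 256.3/1.387 = 184.8 kJ/min.
crabs: E/h = 195/0.712 = 273.9 kJ/min.
273.9 > 184.8, so adding crabs raises the average — include it.

Yes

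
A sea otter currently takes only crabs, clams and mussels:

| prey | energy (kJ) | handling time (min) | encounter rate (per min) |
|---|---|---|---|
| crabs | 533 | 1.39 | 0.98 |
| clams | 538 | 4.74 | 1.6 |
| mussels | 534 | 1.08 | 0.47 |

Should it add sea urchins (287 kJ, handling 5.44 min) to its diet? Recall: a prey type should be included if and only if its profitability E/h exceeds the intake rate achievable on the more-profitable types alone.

Current rate: (0.98×533 + 1.6×538 + 0.47×534)/(1 + 0.98×1.39 + 1.6×4.74 + 0.47×1.08) = 156.3 kJ/min.
Profitability of sea urchins: 287/5.44 = 52.76 kJ/min.
Since 52.76 < R, time spent handling sea urchins is better spent searching.

No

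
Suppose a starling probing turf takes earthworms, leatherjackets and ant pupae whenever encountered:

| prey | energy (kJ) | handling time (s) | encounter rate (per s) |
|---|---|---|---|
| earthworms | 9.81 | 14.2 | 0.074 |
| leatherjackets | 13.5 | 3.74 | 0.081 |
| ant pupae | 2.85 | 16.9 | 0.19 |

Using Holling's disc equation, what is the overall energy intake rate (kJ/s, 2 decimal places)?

0.42 kJ/s

Energy encountered per unit search time: 0.074×9.81 + 0.081×13.5 + 0.19×2.85 = 2.361 kJ/s.
Handling time per unit search time: 0.074×14.2 + 0.081×3.74 + 0.19×16.9 = 4.565.
Rate = 2.361/(1 + 4.565) = 0.4243 kJ/s.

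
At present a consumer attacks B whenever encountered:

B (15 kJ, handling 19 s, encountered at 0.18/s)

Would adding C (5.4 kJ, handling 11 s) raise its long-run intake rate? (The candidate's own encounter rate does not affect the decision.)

On B alone, R = ΣλE/(1+Σλh) = 2.7/4.42 = 0.6109 kJ/s.
Profitability of C: 5.4/11 = 0.4909 kJ/s.
Since 0.4909 < R, time spent handling C is better spent searching.

No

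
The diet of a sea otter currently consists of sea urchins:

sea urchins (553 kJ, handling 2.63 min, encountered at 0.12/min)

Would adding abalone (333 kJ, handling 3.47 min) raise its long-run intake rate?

Yes

Current rate: (0.12×553)/(1 + 0.12×2.63) = 50.44 kJ/min.
Profitability of abalone: 333/3.47 = 95.97 kJ/min.
95.97 > 50.44, so adding abalone raises the average — include it.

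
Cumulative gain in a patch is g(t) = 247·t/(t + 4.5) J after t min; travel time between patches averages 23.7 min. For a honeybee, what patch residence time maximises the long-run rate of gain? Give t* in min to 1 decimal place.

By the marginal value theorem, leave when the instantaneous gain rate g'(t) equals the habitat-wide average g(t)/(T + t).
g'(t) = 247·4.5/(t + 4.5)². Setting 247·4.5/(t+4.5)² = 247t/[(t+4.5)(23.7+t)] gives 4.5(23.7+t) = t(t+4.5), so t² = 4.5×23.7 = 106.6.
t* = √106.6 = 10.33 min.

10.3 min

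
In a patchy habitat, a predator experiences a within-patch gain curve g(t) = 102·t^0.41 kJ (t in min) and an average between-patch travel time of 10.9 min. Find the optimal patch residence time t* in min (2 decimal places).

By the marginal value theorem, leave when the instantaneous gain rate g'(t) equals the habitat-wide average g(t)/(T + t).
g'(t) = 0.41·102·t^-0.59. Setting 0.41·102·t^-0.59 = 102·t^0.41/(10.9+t) gives 0.41(10.9+t) = t, so 0.59·t = 0.41×10.9.
t* = 0.41×10.9/0.59 = 7.575 min.

7.57 min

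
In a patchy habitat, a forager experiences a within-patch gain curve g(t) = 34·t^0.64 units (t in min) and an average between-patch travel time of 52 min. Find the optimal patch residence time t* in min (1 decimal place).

92.4 min

Optimal t* satisfies g'(t*) = g(t*)/(T + t*).
g'(t) = 0.64·34·t^-0.36. Setting 0.64·34·t^-0.36 = 34·t^0.64/(52+t) gives 0.64(52+t) = t, so 0.36·t = 0.64×52.
t* = 0.64×52/0.36 = 92.44 min.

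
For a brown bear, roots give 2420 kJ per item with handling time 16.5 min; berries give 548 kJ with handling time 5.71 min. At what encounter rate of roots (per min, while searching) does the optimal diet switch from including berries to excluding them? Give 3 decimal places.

0.115 per min

Drop berries once their profitability E₂/h₂ falls below the rate achievable on roots alone: E₂/h₂ = λE₁/(1 + λh₁).
Solve for λ: λE₁h₂ = E₂(1 + λh₁) → λ(E₁h₂ − E₂h₁) = E₂ → λ = E₂/(E₁h₂ − E₂h₁).
λ = 548/(2420×5.71 − 548×16.5) = 548/4776 = 0.1147 per min.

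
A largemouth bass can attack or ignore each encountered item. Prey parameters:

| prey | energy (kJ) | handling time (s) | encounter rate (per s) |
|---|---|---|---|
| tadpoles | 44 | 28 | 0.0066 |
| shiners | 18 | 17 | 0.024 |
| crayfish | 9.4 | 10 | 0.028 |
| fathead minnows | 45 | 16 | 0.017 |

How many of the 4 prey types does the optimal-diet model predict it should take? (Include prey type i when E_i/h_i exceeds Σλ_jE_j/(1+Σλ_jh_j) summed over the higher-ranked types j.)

4

Rank by E/h (kJ/s): fathead minnows 2.81, tadpoles 1.57, shiners 1.06, crayfish 0.94. Include each in turn until the next type's E/h falls below the running intake rate.
Rate on top 1: 0.6014. tadpoles: 1.57 > 0.6014 → include.
Rate on top 2: 0.7245. shiners: 1.06 > 0.7245 → include.
Rate on top 3: 0.7976. crayfish: 0.94 > 0.7976 → include.
Optimal diet: fathead minnows, tadpoles, shiners, crayfish — 4 of 4 types.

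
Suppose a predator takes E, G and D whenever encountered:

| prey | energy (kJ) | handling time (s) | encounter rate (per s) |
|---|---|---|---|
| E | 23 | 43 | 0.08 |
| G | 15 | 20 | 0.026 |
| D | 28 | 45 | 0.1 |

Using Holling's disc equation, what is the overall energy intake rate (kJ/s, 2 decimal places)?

R = (0.08×23 + 0.026×15 + 0.1×28) / (1 + 0.08×43 + 0.026×20 + 0.1×45) = 5.03/9.46 = 0.5317 kJ/s.

0.53 kJ/s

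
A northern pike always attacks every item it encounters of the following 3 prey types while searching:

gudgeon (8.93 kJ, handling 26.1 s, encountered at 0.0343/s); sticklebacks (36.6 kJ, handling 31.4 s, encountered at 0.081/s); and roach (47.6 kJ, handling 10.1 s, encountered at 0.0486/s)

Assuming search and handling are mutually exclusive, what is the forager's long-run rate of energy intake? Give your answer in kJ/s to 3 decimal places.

1.133 kJ/s

R = (0.0343×8.93 + 0.081×36.6 + 0.0486×47.6) / (1 + 0.0343×26.1 + 0.081×31.4 + 0.0486×10.1) = 5.584/4.929 = 1.133 kJ/s.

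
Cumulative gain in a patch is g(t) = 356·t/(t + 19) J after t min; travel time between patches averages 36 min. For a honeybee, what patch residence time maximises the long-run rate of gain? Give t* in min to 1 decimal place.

By the marginal value theorem, leave when the instantaneous gain rate g'(t) equals the habitat-wide average g(t)/(T + t).
g'(t) = 356·19/(t + 19)². Setting 356·19/(t+19)² = 356t/[(t+19)(36+t)] gives 19(36+t) = t(t+19), so t² = 19×36 = 684.
t* = √684 = 26.15 min.

26.2 min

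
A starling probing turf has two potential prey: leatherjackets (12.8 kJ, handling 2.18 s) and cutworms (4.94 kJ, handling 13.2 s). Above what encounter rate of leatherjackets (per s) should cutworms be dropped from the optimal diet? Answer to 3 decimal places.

0.031 per s

Drop cutworms once their profitability E₂/h₂ falls below the rate achievable on leatherjackets alone: E₂/h₂ = λE₁/(1 + λh₁).
Solve for λ: λE₁h₂ = E₂(1 + λh₁) → λ(E₁h₂ − E₂h₁) = E₂ → λ = E₂/(E₁h₂ − E₂h₁).
λ = 4.94/(12.8×13.2 − 4.94×2.18) = 4.94/158.2 = 0.03123 per s.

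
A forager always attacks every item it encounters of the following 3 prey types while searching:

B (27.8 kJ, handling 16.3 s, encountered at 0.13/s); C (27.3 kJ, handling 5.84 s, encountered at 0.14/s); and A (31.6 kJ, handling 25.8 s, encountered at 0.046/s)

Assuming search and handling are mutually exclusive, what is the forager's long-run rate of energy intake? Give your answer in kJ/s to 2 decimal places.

1.74 kJ/s

Energy encountered per unit search time: 0.13×27.8 + 0.14×27.3 + 0.046×31.6 = 8.89 kJ/s.
Handling time per unit search time: 0.13×16.3 + 0.14×5.84 + 0.046×25.8 = 4.123.
Rate = 8.89/(1 + 4.123) = 1.735 kJ/s.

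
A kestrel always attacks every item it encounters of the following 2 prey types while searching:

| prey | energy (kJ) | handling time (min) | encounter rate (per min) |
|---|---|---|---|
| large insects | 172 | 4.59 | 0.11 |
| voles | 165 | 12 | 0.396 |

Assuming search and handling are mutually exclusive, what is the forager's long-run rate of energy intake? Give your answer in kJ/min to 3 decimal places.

R = Σλ_iE_i / (1 + Σλ_ih_i)
Numerator: 0.11×172 + 0.396×165 = 84.26
Denominator: 1 + 0.11×4.59 + 0.396×12 = 6.257
R = 84.26/6.257 = 13.47 kJ/min

13.467 kJ/min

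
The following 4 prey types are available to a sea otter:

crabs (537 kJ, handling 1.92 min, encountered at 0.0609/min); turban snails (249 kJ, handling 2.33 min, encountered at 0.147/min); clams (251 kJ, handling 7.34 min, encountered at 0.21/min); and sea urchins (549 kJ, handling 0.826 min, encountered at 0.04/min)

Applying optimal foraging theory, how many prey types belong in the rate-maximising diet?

3

Rank by E/h (kJ/min): sea urchins 665, crabs 280, turban snails 107, clams 34.2. Include each in turn until the next type's E/h falls below the running intake rate.
Rate on top 1: 21.26. crabs: 280 > 21.26 → include.
Rate on top 2: 47.53. turban snails: 107 > 47.53 → include.
Rate on top 3: 61.15. clams: 34.2 < 61.15 → exclude; stop.
Optimal diet: sea urchins, crabs, turban snails — 3 of 4 types.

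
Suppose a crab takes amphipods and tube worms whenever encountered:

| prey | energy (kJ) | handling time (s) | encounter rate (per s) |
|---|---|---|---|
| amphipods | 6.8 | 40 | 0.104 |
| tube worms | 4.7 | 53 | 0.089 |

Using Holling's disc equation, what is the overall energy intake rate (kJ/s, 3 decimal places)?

R = (0.104×6.8 + 0.089×4.7) / (1 + 0.104×40 + 0.089×53) = 1.125/9.877 = 0.114 kJ/s.

0.114 kJ/s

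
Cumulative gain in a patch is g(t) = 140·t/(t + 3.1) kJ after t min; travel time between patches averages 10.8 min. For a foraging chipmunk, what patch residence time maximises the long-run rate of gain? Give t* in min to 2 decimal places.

By the marginal value theorem, leave when the instantaneous gain rate g'(t) equals the habitat-wide average g(t)/(T + t).
g'(t) = 140·3.1/(t + 3.1)². Setting 140·3.1/(t+3.1)² = 140t/[(t+3.1)(10.8+t)] gives 3.1(10.8+t) = t(t+3.1), so t² = 3.1×10.8 = 33.48.
t* = √33.48 = 5.786 min.

5.79 min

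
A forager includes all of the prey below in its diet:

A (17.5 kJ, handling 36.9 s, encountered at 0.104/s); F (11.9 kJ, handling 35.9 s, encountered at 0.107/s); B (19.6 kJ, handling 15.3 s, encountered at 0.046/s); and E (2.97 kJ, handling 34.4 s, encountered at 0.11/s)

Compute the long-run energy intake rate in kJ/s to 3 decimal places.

R = Σλ_iE_i / (1 + Σλ_ih_i)
Numerator: 0.104×17.5 + 0.107×11.9 + 0.046×19.6 + 0.11×2.97 = 4.322
Denominator: 1 + 0.104×36.9 + 0.107×35.9 + 0.046×15.3 + 0.11×34.4 = 13.17
R = 4.322/13.17 = 0.3282 kJ/s

0.328 kJ/s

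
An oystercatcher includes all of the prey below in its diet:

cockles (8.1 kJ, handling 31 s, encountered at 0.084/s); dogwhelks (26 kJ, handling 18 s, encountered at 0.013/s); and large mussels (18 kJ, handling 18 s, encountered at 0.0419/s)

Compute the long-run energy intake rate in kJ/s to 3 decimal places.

R = Σλ_iE_i / (1 + Σλ_ih_i)
Numerator: 0.084×8.1 + 0.013×26 + 0.0419×18 = 1.773
Denominator: 1 + 0.084×31 + 0.013×18 + 0.0419×18 = 4.592
R = 1.773/4.592 = 0.386 kJ/s

0.386 kJ/s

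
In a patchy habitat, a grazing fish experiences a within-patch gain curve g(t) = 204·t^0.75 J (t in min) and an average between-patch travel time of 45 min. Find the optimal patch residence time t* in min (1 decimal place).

By the marginal value theorem, leave when the instantaneous gain rate g'(t) equals the habitat-wide average g(t)/(T + t).
g'(t) = 0.75·204·t^-0.25. Setting 0.75·204·t^-0.25 = 204·t^0.75/(45+t) gives 0.75(45+t) = t, so 0.25·t = 0.75×45.
t* = 0.75×45/0.25 = 135 min.

135.0 min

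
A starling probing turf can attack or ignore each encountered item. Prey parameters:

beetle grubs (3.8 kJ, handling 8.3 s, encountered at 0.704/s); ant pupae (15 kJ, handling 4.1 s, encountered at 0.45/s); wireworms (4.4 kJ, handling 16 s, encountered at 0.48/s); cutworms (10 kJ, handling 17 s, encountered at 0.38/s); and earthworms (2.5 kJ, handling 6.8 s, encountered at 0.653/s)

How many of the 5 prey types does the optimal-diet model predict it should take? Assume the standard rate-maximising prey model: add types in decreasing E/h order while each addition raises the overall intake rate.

1

E/h in descending order: ant pupae 3.66, cutworms 0.588, beetle grubs 0.458, earthworms 0.368, wireworms 0.275 kJ/s. The optimal diet is the largest prefix of this list for which every included type satisfies E_i/h_i > R on the types above it.
Rate on top 1: 2.373. cutworms: 0.588 < 2.373 → exclude; stop.
Optimal diet: ant pupae — 1 of 5 types.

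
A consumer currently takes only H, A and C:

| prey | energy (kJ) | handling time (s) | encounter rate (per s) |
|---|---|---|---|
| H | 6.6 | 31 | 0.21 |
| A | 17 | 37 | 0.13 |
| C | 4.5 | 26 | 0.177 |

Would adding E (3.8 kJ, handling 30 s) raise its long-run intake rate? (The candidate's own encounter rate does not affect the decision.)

No

Intake rate on the current diet: R = (0.21×6.6 + 0.13×17 + 0.177×4.5) / (1 + 0.21×31 + 0.13×37 + 0.177×26) = 4.393/16.92 = 0.2596 kJ/s.
Profitability of E: 3.8/30 = 0.1267 kJ/s.
Since 0.1267 < R, time spent handling E is better spent searching.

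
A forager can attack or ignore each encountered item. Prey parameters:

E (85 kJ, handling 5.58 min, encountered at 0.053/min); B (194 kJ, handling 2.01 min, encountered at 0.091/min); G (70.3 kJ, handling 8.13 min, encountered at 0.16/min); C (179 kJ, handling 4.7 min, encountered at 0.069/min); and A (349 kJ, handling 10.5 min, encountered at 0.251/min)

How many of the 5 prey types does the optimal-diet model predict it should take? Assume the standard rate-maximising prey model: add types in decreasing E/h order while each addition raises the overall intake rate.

3

E/h in descending order: B 96.5, C 38.1, A 33.2, E 15.2, G 8.65 kJ/min. The optimal diet is the largest prefix of this list for which every included type satisfies E_i/h_i > R on the types above it.
Rate on top 1: 14.92. C: 38.1 > 14.92 → include.
Rate on top 2: 19.91. A: 33.2 > 19.91 → include.
Rate on top 3: 28.39. E: 15.2 < 28.39 → exclude; stop.
Optimal diet: B, C, A — 3 of 5 types.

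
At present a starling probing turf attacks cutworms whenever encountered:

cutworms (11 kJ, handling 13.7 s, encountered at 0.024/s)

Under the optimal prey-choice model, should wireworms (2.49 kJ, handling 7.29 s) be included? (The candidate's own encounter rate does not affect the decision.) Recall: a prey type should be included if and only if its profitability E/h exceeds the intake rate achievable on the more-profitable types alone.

Yes

Current rate: (0.024×11)/(1 + 0.024×13.7) = 0.1987 kJ/s.
wireworms: E/h = 2.49/7.29 = 0.3416 kJ/s.
Since 0.3416 > R, including wireworms increases the long-run rate.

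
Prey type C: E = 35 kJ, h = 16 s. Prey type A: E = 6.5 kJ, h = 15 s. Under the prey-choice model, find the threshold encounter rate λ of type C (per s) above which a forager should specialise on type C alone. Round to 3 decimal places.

At the threshold, the rate on type C alone equals the profitability of type A: λ·35/(1 + λ·16) = 6.5/15 = 0.4333.
Rearranging, λ(35 − 0.4333×16) = 0.4333, so λ = 0.4333/28.07 = 0.01544 per s.

0.015 per s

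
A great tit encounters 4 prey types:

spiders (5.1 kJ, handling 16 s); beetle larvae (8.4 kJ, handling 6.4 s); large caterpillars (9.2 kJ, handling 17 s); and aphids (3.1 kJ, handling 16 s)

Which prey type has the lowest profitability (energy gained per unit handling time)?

In descending order of E/h:
beetle larvae: 8.4/6.4 = 1.31 kJ/s
large caterpillars: 9.2/17 = 0.541 kJ/s
spiders: 5.1/16 = 0.319 kJ/s
aphids: 3.1/16 = 0.194 kJ/s

aphids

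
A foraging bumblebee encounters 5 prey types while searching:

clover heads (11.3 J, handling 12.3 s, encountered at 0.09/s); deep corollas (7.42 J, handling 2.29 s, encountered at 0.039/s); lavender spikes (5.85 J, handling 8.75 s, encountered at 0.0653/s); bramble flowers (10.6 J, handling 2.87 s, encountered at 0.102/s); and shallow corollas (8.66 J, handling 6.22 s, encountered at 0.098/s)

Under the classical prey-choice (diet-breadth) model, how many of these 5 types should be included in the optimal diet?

Rank by E/h (J/s): bramble flowers 3.69, deep corollas 3.24, shallow corollas 1.39, clover heads 0.919, lavender spikes 0.669. Include each in turn until the next type's E/h falls below the running intake rate.
Rate on top 1: 0.8364. deep corollas: 3.24 > 0.8364 → include.
Rate on top 2: 0.9917. shallow corollas: 1.39 > 0.9917 → include.
Rate on top 3: 1.114. clover heads: 0.919 < 1.114 → exclude; stop.
Optimal diet: bramble flowers, deep corollas, shallow corollas — 3 of 5 types.

3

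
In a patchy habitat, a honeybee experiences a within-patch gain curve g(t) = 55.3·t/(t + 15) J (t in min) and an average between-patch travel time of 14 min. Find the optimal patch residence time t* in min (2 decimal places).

14.49 min

By the marginal value theorem, leave when the instantaneous gain rate g'(t) equals the habitat-wide average g(t)/(T + t).
g'(t) = 55.3·15/(t + 15)². Setting 55.3·15/(t+15)² = 55.3t/[(t+15)(14+t)] gives 15(14+t) = t(t+15), so t² = 15×14 = 210.
t* = √210 = 14.49 min.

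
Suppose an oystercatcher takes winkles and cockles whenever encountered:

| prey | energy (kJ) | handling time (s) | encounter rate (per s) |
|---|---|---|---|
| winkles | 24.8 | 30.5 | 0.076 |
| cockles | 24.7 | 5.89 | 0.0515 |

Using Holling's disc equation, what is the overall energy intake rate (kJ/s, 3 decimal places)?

0.872 kJ/s

Energy encountered per unit search time: 0.076×24.8 + 0.0515×24.7 = 3.157 kJ/s.
Handling time per unit search time: 0.076×30.5 + 0.0515×5.89 = 2.621.
Rate = 3.157/(1 + 2.621) = 0.8717 kJ/s.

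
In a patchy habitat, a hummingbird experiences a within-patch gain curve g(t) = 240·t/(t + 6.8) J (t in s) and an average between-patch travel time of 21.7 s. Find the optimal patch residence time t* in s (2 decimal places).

Maximise g(t)/(T+t): set derivative to zero → g'(t)(T+t) = g(t).
g'(t) = 240·6.8/(t + 6.8)². Setting 240·6.8/(t+6.8)² = 240t/[(t+6.8)(21.7+t)] gives 6.8(21.7+t) = t(t+6.8), so t² = 6.8×21.7 = 147.6.
t* = √147.6 = 12.15 s.

12.15 s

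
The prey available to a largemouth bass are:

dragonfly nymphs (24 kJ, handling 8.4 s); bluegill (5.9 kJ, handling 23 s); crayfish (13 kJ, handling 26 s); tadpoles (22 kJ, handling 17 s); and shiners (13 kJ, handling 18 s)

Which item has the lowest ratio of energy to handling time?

Profitability E/h (kJ/s): dragonfly nymphs = 24/8.4 = 2.86, bluegill = 5.9/23 = 0.257, crayfish = 13/26 = 0.5, tadpoles = 22/17 = 1.29, shiners = 13/18 = 0.722.
Ranked: dragonfly nymphs > tadpoles > shiners > crayfish > bluegill.

bluegill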